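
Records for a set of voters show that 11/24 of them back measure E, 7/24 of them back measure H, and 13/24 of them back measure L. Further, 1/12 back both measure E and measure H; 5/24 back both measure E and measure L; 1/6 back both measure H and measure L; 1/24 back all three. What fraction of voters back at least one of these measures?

P(union) = 11/24 + 7/24 + 13/24 − 1/12 − 5/24 − 1/6 + 1/24 = 7/8

7/8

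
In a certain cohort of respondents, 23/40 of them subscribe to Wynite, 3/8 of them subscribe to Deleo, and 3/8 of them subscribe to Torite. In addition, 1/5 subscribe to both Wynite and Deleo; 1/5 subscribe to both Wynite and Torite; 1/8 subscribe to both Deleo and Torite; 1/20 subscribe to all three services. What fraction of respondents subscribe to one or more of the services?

17/20

Apply inclusion-exclusion:
P(union) = 23/40 + 3/8 + 3/8 − 1/5 − 1/5 − 1/8 + 1/20 = 17/20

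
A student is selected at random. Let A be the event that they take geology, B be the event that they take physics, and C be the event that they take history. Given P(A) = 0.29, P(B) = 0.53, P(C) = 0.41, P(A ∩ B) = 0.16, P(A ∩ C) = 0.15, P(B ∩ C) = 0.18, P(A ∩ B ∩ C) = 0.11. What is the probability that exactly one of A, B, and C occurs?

0.58

Using the inclusion–exclusion count for exactly one event:
P(exactly one) = 0.29 + 0.53 + 0.41 − 2·0.16 − 2·0.15 − 2·0.18 + 3·0.11 = 0.58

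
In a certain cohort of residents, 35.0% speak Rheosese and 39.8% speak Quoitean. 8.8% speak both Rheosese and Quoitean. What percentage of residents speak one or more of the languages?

66.0%

By inclusion–exclusion:
P(union) = 35.0 + 39.8 − 8.8 = 66.0%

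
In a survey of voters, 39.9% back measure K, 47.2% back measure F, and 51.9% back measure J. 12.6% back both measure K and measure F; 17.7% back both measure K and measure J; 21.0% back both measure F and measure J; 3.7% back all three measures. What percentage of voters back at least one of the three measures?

P(union) = 39.9 + 47.2 + 51.9 − 12.6 − 17.7 − 21.0 + 3.7 = 91.4%

91.4%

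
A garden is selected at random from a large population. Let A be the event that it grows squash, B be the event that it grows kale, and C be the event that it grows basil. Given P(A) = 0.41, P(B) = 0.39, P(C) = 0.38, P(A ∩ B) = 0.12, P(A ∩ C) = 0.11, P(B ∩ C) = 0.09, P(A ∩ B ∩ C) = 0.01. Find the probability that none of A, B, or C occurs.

P(A ∪ B ∪ C) = 0.41 + 0.39 + 0.38 − 0.12 − 0.11 − 0.09 + 0.01 = 0.87
P(none) = 1 − 0.87 = 0.13

0.13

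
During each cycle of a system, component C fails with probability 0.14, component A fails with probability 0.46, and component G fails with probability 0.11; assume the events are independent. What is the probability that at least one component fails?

0.586684

Since the events are independent, P(none) is the product of the individual non-occurrence probabilities.
P(none) = (1 − 0.14) × (1 − 0.46) × (1 − 0.11) = 0.86 × 0.54 × 0.89 = 0.413316
P(at least one) = 1 − 0.413316 = 0.586684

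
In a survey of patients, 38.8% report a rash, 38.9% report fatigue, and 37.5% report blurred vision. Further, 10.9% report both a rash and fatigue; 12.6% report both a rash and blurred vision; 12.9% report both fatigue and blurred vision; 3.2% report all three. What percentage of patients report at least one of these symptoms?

Apply inclusion-exclusion:
P(at least one) = 38.8 + 38.9 + 37.5 − 10.9 − 12.6 − 12.9 + 3.2 = 82.0%

82.0%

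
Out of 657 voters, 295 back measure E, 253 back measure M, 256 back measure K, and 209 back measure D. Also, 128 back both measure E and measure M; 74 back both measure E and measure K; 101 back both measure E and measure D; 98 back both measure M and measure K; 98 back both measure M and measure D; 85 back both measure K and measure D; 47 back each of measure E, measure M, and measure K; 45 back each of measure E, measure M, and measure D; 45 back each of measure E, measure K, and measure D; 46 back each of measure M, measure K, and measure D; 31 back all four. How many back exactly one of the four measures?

270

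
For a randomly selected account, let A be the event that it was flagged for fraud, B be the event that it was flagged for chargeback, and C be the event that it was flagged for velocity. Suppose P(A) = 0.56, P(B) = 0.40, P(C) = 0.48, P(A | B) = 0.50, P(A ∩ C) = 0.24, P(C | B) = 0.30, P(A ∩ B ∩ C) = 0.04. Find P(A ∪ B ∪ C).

0.92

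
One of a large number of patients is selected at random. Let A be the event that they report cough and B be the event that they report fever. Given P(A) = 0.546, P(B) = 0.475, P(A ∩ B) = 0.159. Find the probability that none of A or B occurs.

0.138

P(A ∪ B) = 0.546 + 0.475 − 0.159 = 0.862
P(none) = 1 − 0.862 = 0.138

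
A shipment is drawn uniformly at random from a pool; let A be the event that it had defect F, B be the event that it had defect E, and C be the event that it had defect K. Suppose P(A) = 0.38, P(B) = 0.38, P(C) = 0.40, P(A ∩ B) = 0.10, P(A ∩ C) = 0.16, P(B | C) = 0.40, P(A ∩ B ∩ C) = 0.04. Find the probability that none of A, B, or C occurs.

P(B ∩ C) = P(C)·P(B|C) = 0.40 × 0.40 = 0.16
P(A ∪ B ∪ C) = 0.38 + 0.38 + 0.40 − 0.10 − 0.16 − 0.16 + 0.04 = 0.78
P(none) = 1 − 0.78 = 0.22

0.22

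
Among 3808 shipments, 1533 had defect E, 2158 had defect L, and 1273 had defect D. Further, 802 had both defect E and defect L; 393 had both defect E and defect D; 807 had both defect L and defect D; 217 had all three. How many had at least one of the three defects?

3179

|at least one| = 1533 + 2158 + 1273 − 802 − 393 − 807 + 217 = 3179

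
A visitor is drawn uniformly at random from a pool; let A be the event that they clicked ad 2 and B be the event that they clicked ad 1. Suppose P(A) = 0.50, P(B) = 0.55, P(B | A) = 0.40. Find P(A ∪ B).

0.85

P(A ∩ B) = P(A)·P(B|A) = 0.50 × 0.40 = 0.20
Inclusion–exclusion gives
P(A ∪ B) = 0.50 + 0.55 − 0.20 = 0.85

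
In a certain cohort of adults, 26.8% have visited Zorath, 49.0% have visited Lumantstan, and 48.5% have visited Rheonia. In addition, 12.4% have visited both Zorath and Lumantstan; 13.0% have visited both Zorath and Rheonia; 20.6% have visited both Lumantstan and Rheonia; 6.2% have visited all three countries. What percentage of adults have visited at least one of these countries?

P(union) = 26.8 + 49.0 + 48.5 − 12.4 − 13.0 − 20.6 + 6.2 = 84.5%

84.5%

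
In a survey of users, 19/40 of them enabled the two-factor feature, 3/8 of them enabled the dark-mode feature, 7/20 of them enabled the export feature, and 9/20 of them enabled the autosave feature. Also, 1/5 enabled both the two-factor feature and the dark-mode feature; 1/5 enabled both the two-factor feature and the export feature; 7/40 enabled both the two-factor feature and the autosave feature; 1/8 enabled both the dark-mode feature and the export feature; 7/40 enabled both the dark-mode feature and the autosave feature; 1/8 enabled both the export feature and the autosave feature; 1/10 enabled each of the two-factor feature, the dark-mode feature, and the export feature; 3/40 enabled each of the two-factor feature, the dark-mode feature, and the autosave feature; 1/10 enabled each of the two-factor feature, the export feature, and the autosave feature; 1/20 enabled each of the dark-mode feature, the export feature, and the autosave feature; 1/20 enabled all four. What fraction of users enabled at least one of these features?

Inclusion–exclusion gives
P(at least one) = 19/40 + 3/8 + 7/20 + 9/20 − 1/5 − 1/5 − 7/40 − 1/8 − 7/40 − 1/8 + 1/10 + 3/40 + 1/10 + 1/20 − 1/20 = 37/40

37/40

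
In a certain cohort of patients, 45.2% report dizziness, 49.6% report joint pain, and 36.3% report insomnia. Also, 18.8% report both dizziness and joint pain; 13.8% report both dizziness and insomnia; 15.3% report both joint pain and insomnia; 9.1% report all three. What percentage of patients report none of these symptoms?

7.7%

P(union) = 45.2 + 49.6 + 36.3 − 18.8 − 13.8 − 15.3 + 9.1 = 92.3%
P(none) = 100% − 92.3% = 7.7%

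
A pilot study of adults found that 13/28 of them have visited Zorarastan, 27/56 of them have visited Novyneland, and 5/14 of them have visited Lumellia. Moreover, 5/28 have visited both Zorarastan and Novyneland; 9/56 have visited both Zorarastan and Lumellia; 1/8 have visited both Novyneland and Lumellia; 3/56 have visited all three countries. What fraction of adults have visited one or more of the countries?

By inclusion–exclusion:
P(at least one) = 13/28 + 27/56 + 5/14 − 5/28 − 9/56 − 1/8 + 3/56 = 25/28

25/28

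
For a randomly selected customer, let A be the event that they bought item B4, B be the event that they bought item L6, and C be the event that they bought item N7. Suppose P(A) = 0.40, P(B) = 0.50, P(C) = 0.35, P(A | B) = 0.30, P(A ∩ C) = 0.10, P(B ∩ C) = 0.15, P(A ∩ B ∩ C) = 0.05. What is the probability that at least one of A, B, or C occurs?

0.90

P(A ∩ B) = P(B)·P(A|B) = 0.50 × 0.30 = 0.15
Using inclusion–exclusion:
P(A ∪ B ∪ C) = 0.40 + 0.50 + 0.35 − 0.15 − 0.10 − 0.15 + 0.05 = 0.90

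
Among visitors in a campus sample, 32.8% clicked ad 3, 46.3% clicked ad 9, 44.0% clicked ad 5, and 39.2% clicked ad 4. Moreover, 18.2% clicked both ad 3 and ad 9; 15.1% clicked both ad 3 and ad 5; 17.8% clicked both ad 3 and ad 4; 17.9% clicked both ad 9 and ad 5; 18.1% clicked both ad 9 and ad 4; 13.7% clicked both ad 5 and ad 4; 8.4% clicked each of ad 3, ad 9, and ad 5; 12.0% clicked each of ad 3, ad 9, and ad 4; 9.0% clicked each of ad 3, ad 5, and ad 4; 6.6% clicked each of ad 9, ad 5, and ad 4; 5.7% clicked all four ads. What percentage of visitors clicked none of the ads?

8.2%

Apply inclusion-exclusion:
P(at least one) = 32.8 + 46.3 + 44.0 + 39.2 − 18.2 − 15.1 − 17.8 − 17.9 − 18.1 − 13.7 + 8.4 + 12.0 + 9.0 + 6.6 − 5.7 = 91.8%
P(none) = 100% − 91.8% = 8.2%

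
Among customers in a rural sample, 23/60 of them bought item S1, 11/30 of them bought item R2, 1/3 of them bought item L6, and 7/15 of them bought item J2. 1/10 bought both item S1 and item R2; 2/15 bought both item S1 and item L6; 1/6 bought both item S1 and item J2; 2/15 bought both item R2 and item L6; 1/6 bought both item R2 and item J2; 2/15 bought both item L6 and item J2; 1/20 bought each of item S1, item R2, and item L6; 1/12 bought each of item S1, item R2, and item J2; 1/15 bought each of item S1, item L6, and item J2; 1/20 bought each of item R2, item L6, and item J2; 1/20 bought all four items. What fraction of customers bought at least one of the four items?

P(union) = 23/60 + 11/30 + 1/3 + 7/15 − 1/10 − 2/15 − 1/6 − 2/15 − 1/6 − 2/15 + 1/20 + 1/12 + 1/15 + 1/20 − 1/20 = 11/12

11/12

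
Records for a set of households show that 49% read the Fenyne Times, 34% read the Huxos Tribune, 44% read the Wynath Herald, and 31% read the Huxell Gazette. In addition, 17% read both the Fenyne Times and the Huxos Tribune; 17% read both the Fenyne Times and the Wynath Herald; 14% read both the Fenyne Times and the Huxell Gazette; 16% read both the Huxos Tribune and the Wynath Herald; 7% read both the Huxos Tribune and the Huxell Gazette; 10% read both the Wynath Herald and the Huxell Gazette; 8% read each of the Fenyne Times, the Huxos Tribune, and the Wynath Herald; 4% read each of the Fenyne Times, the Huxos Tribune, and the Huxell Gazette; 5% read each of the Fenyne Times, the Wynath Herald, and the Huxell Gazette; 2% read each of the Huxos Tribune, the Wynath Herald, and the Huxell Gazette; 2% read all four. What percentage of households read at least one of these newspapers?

P(≥1) = 49 + 34 + 44 + 31 − 17 − 17 − 14 − 16 − 7 − 10 + 8 + 4 + 5 + 2 − 2 = 94%

94%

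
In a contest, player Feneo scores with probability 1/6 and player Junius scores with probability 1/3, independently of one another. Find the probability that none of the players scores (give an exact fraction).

P(none) = (1 − 1/6) × (1 − 1/3) = 5/6 × 2/3 = 5/9

5/9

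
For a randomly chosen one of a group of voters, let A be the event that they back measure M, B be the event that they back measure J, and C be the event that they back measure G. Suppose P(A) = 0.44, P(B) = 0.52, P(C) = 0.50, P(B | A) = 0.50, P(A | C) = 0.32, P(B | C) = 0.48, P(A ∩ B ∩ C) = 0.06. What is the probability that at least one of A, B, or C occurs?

0.90

P(A ∩ B) = P(A)·P(B|A) = 0.44 × 0.50 = 0.22
P(A ∩ C) = P(C)·P(A|C) = 0.50 × 0.32 = 0.16
P(B ∩ C) = P(C)·P(B|C) = 0.50 × 0.48 = 0.24
By inclusion-exclusion,
P(A ∪ B ∪ C) = 0.44 + 0.52 + 0.50 − 0.22 − 0.16 − 0.24 + 0.06 = 0.90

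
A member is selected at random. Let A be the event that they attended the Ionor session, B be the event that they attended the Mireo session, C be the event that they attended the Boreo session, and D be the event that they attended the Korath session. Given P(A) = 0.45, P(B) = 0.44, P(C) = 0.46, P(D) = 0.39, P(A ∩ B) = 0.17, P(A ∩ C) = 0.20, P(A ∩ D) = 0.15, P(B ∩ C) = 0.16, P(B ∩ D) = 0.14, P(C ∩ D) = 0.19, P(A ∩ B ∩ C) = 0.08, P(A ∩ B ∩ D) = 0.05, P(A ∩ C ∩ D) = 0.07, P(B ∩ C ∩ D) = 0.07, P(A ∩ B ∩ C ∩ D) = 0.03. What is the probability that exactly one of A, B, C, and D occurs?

Using the inclusion–exclusion count for exactly one event:
P(exactly one) = 0.45 + 0.44 + 0.46 + 0.39 − 2·0.17 − 2·0.20 − 2·0.15 − 2·0.16 − 2·0.14 − 2·0.19 + 3·0.08 + 3·0.05 + 3·0.07 + 3·0.07 − 4·0.03 = 0.41

0.41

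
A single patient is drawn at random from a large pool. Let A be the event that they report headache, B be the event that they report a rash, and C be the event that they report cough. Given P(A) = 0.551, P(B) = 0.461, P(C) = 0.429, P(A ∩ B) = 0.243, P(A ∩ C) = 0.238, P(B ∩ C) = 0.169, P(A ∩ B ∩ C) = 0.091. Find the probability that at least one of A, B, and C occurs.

0.882

By inclusion-exclusion,
P(A ∪ B ∪ C) = 0.551 + 0.461 + 0.429 − 0.243 − 0.238 − 0.169 + 0.091 = 0.882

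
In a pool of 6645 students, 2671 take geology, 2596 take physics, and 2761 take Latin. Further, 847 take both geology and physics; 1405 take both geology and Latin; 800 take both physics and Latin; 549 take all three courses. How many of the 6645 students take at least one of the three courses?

5525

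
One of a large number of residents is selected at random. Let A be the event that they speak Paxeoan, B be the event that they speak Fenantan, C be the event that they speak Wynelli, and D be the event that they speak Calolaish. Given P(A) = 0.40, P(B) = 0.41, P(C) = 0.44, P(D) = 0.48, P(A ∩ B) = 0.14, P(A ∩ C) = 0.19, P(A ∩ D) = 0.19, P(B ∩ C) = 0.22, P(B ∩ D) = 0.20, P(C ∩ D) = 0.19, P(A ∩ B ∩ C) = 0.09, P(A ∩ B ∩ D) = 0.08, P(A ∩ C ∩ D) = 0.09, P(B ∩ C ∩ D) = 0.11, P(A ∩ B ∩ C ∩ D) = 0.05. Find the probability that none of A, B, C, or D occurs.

P(A ∪ B ∪ C ∪ D) = 0.40 + 0.41 + 0.44 + 0.48 − 0.14 − 0.19 − 0.19 − 0.22 − 0.20 − 0.19 + 0.09 + 0.08 + 0.09 + 0.11 − 0.05 = 0.92
P(none) = 1 − 0.92 = 0.08

0.08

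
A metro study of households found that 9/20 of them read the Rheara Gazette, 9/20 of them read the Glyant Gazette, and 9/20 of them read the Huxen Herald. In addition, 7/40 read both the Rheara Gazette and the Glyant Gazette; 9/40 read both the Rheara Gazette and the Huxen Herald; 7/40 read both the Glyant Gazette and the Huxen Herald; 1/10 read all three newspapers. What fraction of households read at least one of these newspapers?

7/8

Inclusion–exclusion gives
P(union) = 9/20 + 9/20 + 9/20 − 7/40 − 9/40 − 7/40 + 1/10 = 7/8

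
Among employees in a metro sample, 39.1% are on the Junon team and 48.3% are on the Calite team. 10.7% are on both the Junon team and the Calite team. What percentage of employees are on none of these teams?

23.3%

Apply inclusion-exclusion:
P(≥1) = 39.1 + 48.3 − 10.7 = 76.7%
P(none) = 100% − 76.7% = 23.3%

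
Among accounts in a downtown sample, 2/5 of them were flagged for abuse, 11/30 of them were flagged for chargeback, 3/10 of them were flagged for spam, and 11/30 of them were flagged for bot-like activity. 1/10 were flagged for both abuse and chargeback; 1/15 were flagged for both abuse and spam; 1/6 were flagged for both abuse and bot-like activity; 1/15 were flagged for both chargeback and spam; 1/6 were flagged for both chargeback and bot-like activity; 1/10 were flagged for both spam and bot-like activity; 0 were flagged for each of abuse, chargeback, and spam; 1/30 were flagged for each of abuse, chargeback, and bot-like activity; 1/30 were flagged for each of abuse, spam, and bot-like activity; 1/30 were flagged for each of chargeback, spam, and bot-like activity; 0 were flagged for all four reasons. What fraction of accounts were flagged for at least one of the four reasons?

13/15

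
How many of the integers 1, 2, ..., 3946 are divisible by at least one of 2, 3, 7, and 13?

2905

By inclusion–exclusion:
⌊3946/2⌋ + ⌊3946/3⌋ + ⌊3946/7⌋ + ⌊3946/13⌋ − ⌊3946/6⌋ − ⌊3946/14⌋ − ⌊3946/26⌋ − ⌊3946/21⌋ − ⌊3946/39⌋ − ⌊3946/91⌋ + ⌊3946/42⌋ + ⌊3946/78⌋ + ⌊3946/182⌋ + ⌊3946/273⌋ − ⌊3946/546⌋ = 1973 + 1315 + 563 + 303 − 657 − 281 − 151 − 187 − 101 − 43 + 93 + 50 + 21 + 14 − 7 = 2905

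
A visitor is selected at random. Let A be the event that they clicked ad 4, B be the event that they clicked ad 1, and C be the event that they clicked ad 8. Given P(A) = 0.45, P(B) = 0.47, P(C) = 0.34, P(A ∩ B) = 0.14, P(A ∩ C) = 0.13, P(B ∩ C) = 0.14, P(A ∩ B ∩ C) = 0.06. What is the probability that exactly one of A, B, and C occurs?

0.62

P(exactly one) = 0.45 + 0.47 + 0.34 − 2·0.14 − 2·0.13 − 2·0.14 + 3·0.06 = 0.62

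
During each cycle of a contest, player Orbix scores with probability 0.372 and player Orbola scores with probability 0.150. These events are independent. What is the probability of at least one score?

0.4662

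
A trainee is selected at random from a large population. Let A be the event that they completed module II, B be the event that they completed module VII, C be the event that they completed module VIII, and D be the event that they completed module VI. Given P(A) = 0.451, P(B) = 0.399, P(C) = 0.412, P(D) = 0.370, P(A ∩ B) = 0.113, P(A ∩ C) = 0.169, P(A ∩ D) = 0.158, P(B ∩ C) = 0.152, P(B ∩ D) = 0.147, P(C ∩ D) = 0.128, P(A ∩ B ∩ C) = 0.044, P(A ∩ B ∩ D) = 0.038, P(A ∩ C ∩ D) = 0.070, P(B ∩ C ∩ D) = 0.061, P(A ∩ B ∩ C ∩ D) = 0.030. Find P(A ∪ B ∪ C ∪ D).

0.948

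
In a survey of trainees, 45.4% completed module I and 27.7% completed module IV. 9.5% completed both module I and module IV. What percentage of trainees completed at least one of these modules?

Inclusion–exclusion gives
P(union) = 45.4 + 27.7 − 9.5 = 63.6%

63.6%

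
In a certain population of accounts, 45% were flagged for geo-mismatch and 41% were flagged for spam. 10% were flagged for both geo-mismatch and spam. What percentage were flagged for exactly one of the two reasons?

66%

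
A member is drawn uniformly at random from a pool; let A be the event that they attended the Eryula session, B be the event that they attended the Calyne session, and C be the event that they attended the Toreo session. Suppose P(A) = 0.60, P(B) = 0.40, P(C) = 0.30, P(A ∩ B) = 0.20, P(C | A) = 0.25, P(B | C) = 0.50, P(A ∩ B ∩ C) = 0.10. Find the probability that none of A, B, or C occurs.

0.10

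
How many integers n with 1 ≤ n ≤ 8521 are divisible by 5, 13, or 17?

Apply inclusion-exclusion:
floor(8521/5) + floor(8521/13) + floor(8521/17) − floor(8521/65) − floor(8521/85) − floor(8521/221) + floor(8521/1105) = 1704 + 655 + 501 − 131 − 100 − 38 + 7 = 2598

2598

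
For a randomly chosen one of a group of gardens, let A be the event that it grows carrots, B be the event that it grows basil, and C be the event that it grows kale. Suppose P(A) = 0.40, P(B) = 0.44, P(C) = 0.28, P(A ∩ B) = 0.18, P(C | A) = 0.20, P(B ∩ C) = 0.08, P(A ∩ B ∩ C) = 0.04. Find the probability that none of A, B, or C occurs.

0.18

P(A ∩ C) = P(A)·P(C|A) = 0.40 × 0.20 = 0.08
P(A ∪ B ∪ C) = 0.40 + 0.44 + 0.28 − 0.18 − 0.08 − 0.08 + 0.04 = 0.82
P(none) = 1 − 0.82 = 0.18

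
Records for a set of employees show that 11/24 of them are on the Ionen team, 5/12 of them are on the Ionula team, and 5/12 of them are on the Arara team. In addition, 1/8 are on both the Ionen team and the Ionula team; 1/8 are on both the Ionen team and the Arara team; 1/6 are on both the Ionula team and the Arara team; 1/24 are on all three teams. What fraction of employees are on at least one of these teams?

11/12

P(≥1) = 11/24 + 5/12 + 5/12 − 1/8 − 1/8 − 1/6 + 1/24 = 11/12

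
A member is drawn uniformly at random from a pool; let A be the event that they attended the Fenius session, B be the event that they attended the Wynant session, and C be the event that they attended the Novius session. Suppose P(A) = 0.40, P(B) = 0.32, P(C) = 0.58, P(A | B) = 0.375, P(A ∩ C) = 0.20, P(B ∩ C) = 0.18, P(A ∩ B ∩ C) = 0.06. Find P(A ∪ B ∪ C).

P(A ∩ B) = P(B)·P(A|B) = 0.32 × 0.375 = 0.12
Using inclusion–exclusion:
P(A ∪ B ∪ C) = 0.40 + 0.32 + 0.58 − 0.12 − 0.20 − 0.18 + 0.06 = 0.86

0.86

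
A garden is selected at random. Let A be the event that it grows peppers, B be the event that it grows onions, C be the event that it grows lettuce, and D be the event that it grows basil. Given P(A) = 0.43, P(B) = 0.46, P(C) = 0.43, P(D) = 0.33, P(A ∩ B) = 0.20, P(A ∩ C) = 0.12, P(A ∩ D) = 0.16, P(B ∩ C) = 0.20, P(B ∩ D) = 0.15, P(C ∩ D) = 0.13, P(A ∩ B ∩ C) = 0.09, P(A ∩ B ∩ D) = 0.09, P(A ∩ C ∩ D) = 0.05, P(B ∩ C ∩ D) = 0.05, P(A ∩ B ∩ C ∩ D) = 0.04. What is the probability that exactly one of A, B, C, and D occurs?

0.41

P(exactly one) = 0.43 + 0.46 + 0.43 + 0.33 − 2·0.20 − 2·0.12 − 2·0.16 − 2·0.20 − 2·0.15 − 2·0.13 + 3·0.09 + 3·0.09 + 3·0.05 + 3·0.05 − 4·0.04 = 0.41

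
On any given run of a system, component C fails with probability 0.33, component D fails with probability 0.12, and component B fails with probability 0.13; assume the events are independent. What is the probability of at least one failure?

0.487048

P(none) = (1 − 0.33) × (1 − 0.12) × (1 − 0.13) = 0.67 × 0.88 × 0.87 = 0.512952
P(at least one) = 1 − 0.512952 = 0.487048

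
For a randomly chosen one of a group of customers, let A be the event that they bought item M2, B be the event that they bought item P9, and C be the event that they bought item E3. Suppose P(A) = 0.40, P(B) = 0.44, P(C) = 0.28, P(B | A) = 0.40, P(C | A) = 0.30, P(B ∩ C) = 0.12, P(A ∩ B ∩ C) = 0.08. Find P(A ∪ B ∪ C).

0.80

P(A ∩ B) = P(A)·P(B|A) = 0.40 × 0.40 = 0.16
P(A ∩ C) = P(A)·P(C|A) = 0.40 × 0.30 = 0.12
Using inclusion–exclusion:
P(A ∪ B ∪ C) = 0.40 + 0.44 + 0.28 − 0.16 − 0.12 − 0.12 + 0.08 = 0.80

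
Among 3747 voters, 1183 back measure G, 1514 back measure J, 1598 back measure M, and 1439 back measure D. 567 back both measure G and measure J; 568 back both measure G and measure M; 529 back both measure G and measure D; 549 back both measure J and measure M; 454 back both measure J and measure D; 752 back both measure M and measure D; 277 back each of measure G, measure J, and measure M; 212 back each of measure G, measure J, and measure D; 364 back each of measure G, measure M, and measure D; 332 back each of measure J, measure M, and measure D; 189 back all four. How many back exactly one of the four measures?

1695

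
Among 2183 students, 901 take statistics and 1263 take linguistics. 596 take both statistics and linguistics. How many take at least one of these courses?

1568

Using inclusion–exclusion:
|at least one| = 901 + 1263 − 596 = 1568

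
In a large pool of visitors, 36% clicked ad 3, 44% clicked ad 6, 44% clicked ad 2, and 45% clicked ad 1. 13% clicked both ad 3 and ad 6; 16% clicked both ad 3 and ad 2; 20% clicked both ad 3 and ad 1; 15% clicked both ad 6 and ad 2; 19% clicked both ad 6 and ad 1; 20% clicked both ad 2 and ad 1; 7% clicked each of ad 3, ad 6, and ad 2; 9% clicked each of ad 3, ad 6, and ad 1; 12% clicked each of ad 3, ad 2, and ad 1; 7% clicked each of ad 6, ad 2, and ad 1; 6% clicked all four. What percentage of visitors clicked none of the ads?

By inclusion–exclusion:
P(union) = 36 + 44 + 44 + 45 − 13 − 16 − 20 − 15 − 19 − 20 + 7 + 9 + 12 + 7 − 6 = 95%
P(none) = 100% − 95% = 5%

5%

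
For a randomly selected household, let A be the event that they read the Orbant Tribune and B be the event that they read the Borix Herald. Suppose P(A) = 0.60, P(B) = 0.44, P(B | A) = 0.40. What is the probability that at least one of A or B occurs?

0.80

P(A ∩ B) = P(A)·P(B|A) = 0.60 × 0.40 = 0.24
By inclusion–exclusion:
P(A ∪ B) = 0.60 + 0.44 − 0.24 = 0.80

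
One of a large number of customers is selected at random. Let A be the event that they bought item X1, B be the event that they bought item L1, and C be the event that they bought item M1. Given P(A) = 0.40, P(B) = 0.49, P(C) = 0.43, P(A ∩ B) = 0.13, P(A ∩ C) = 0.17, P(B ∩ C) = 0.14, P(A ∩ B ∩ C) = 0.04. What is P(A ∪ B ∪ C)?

P(A ∪ B ∪ C) = 0.40 + 0.49 + 0.43 − 0.13 − 0.17 − 0.14 + 0.04 = 0.92

0.92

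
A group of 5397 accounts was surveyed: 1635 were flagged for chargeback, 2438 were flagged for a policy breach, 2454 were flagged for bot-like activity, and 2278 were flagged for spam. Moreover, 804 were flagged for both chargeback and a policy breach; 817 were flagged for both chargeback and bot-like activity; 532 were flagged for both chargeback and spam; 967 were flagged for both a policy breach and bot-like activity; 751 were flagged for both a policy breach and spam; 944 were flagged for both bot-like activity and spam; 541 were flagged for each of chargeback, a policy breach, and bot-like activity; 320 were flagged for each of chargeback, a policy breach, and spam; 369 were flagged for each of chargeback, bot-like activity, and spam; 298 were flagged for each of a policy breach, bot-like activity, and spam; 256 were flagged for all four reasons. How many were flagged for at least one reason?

5262

Inclusion–exclusion gives
|at least one| = 1635 + 2438 + 2454 + 2278 − 804 − 817 − 532 − 967 − 751 − 944 + 541 + 320 + 369 + 298 − 256 = 5262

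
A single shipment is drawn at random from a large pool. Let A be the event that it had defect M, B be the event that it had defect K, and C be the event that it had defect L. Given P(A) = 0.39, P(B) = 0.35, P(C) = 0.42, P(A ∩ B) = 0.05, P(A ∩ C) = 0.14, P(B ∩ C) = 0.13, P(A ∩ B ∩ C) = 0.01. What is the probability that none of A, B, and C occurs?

0.15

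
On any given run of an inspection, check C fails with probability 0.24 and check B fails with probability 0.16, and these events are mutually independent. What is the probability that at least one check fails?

0.3616

Independence gives P(none) = ∏(1 − pᵢ).
P(none) = (1 − 0.24) × (1 − 0.16) = 0.76 × 0.84 = 0.6384
P(at least one) = 1 − 0.6384 = 0.3616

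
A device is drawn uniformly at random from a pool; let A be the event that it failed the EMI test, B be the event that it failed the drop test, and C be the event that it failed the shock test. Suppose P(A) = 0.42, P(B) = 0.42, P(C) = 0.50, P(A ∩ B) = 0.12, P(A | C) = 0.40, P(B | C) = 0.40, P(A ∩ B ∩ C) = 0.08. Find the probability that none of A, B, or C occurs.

0.10

P(A ∩ C) = P(C)·P(A|C) = 0.50 × 0.40 = 0.20
P(B ∩ C) = P(C)·P(B|C) = 0.50 × 0.40 = 0.20
Apply inclusion-exclusion:
P(A ∪ B ∪ C) = 0.42 + 0.42 + 0.50 − 0.12 − 0.20 − 0.20 + 0.08 = 0.90
P(none) = 1 − 0.90 = 0.10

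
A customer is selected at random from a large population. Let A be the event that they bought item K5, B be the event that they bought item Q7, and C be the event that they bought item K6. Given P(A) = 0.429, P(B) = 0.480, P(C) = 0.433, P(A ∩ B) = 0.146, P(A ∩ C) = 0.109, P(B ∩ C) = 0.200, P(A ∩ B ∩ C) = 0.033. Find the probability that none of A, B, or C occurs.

0.080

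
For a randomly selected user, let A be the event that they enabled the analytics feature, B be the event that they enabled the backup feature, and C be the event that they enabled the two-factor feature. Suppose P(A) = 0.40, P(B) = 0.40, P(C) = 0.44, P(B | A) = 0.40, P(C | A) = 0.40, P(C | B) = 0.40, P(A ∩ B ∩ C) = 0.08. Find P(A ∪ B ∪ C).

0.84

P(A ∩ B) = P(A)·P(B|A) = 0.40 × 0.40 = 0.16
P(A ∩ C) = P(A)·P(C|A) = 0.40 × 0.40 = 0.16
P(B ∩ C) = P(B)·P(C|B) = 0.40 × 0.40 = 0.16
By inclusion-exclusion,
P(A ∪ B ∪ C) = 0.40 + 0.40 + 0.44 − 0.16 − 0.16 − 0.16 + 0.08 = 0.84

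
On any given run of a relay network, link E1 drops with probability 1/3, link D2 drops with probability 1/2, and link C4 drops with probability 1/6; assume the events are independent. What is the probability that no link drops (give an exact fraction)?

P(none) = (1 − 1/3) × (1 − 1/2) × (1 − 1/6) = 2/3 × 1/2 × 5/6 = 5/18

5/18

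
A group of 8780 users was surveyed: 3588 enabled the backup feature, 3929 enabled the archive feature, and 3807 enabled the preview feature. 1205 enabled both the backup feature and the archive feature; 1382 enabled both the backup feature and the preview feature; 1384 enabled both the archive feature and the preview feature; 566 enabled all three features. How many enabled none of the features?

Using inclusion–exclusion:
|at least one| = 3588 + 3929 + 3807 − 1205 − 1382 − 1384 + 566 = 7919
None: 8780 − 7919 = 861

861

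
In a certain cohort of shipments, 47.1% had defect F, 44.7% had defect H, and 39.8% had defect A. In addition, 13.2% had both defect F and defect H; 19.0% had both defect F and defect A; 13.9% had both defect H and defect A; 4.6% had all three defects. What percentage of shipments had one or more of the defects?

P(≥1) = 47.1 + 44.7 + 39.8 − 13.2 − 19.0 − 13.9 + 4.6 = 90.1%

90.1%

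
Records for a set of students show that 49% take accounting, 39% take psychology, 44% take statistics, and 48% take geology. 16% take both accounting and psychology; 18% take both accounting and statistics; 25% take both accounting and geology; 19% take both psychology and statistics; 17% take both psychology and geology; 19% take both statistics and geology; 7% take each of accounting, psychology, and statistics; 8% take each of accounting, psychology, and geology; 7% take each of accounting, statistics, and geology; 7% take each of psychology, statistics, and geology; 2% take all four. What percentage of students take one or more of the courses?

93%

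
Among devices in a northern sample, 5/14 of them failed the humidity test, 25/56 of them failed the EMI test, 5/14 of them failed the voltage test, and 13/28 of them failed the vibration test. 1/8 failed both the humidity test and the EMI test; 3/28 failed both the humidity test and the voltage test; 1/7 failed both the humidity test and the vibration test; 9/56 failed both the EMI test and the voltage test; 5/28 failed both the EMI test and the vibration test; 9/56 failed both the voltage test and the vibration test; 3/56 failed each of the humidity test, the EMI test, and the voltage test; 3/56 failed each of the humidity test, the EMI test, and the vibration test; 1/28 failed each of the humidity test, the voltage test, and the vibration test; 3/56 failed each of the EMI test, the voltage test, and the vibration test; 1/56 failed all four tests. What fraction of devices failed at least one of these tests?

13/14

P(at least one) = 5/14 + 25/56 + 5/14 + 13/28 − 1/8 − 3/28 − 1/7 − 9/56 − 5/28 − 9/56 + 3/56 + 3/56 + 1/28 + 3/56 − 1/56 = 13/14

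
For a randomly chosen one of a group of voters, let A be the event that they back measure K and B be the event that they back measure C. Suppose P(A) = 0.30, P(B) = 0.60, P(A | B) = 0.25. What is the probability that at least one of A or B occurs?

P(A ∩ B) = P(B)·P(A|B) = 0.60 × 0.25 = 0.15
By inclusion-exclusion,
P(A ∪ B) = 0.30 + 0.60 − 0.15 = 0.75

0.75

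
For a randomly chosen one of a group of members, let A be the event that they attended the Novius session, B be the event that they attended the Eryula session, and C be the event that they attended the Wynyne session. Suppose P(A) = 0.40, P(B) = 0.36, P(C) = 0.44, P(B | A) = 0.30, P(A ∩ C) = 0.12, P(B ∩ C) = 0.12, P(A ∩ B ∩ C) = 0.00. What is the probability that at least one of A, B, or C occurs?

0.84

P(A ∩ B) = P(A)·P(B|A) = 0.40 × 0.30 = 0.12
Apply inclusion-exclusion:
P(A ∪ B ∪ C) = 0.40 + 0.36 + 0.44 − 0.12 − 0.12 − 0.12 + 0.00 = 0.84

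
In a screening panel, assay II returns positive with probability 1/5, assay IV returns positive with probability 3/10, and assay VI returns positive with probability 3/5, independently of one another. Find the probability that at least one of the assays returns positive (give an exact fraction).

97/125

P(none) = (1 − 1/5) × (1 − 3/10) × (1 − 3/5) = 4/5 × 7/10 × 2/5 = 28/125
P(at least one) = 1 − 28/125 = 97/125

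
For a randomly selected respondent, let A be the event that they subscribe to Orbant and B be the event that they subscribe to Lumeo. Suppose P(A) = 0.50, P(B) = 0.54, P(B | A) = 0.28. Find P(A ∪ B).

0.90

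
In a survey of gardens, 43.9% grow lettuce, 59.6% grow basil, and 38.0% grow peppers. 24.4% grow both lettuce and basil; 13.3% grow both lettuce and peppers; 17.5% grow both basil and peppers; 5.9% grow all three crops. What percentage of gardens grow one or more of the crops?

92.2%

By inclusion–exclusion:
P(≥1) = 43.9 + 59.6 + 38.0 − 24.4 − 13.3 − 17.5 + 5.9 = 92.2%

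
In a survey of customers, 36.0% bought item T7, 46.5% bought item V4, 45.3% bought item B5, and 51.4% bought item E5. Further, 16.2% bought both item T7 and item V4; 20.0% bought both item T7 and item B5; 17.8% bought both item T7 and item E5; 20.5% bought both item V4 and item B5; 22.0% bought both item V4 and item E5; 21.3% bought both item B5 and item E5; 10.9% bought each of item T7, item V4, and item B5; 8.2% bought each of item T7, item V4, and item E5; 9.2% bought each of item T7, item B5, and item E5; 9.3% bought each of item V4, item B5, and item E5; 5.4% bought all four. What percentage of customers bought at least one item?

93.6%

Inclusion–exclusion gives
P(union) = 36.0 + 46.5 + 45.3 + 51.4 − 16.2 − 20.0 − 17.8 − 20.5 − 22.0 − 21.3 + 10.9 + 8.2 + 9.2 + 9.3 − 5.4 = 93.6%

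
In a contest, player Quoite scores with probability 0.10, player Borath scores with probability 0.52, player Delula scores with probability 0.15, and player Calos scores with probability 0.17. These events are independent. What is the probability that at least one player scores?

Independence gives P(none) = ∏(1 − pᵢ).
P(none) = (1 − 0.10) × (1 − 0.52) × (1 − 0.15) × (1 − 0.17) = 0.90 × 0.48 × 0.85 × 0.83 = 0.304776
P(at least one) = 1 − 0.304776 = 0.695224

0.695224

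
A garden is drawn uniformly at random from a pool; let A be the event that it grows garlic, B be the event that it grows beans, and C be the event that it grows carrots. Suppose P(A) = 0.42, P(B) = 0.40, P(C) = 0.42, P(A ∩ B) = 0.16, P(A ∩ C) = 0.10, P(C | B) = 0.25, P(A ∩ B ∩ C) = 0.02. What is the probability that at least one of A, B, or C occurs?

0.90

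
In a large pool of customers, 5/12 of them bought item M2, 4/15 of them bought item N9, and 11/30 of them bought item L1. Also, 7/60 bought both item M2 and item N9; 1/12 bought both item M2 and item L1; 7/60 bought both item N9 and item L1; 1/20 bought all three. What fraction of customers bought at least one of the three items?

Apply inclusion-exclusion:
P(≥1) = 5/12 + 4/15 + 11/30 − 7/60 − 1/12 − 7/60 + 1/20 = 47/60

47/60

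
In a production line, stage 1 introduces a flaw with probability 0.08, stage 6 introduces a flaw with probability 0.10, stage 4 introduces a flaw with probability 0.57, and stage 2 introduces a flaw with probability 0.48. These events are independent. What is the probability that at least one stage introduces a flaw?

P(none) = (1 − 0.08) × (1 − 0.10) × (1 − 0.57) × (1 − 0.48) = 0.92 × 0.90 × 0.43 × 0.52 = 0.1851408
P(at least one) = 1 − 0.1851408 = 0.8148592

0.8148592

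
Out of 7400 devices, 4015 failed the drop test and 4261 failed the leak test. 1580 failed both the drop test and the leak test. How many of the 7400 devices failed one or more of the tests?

Inclusion–exclusion gives
|union| = 4015 + 4261 − 1580 = 6696

6696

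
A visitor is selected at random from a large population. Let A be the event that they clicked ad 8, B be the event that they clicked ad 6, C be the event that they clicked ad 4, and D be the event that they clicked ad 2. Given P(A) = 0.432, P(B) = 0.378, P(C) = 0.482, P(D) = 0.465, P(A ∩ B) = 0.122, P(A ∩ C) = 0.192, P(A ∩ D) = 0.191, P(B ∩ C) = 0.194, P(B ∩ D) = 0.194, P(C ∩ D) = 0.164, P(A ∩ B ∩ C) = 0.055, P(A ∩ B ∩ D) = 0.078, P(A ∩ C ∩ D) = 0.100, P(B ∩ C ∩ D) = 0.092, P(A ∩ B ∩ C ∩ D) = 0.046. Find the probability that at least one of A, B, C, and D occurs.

0.979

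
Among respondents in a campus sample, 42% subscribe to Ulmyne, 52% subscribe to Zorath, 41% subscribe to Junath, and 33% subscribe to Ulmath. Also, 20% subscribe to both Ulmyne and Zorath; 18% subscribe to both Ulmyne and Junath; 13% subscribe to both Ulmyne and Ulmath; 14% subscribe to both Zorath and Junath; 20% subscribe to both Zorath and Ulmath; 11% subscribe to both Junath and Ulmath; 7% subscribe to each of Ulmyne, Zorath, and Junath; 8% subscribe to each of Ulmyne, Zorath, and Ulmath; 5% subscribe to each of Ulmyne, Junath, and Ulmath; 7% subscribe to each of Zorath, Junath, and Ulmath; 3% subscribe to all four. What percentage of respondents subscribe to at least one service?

96%

By inclusion–exclusion:
P(≥1) = 42 + 52 + 41 + 33 − 20 − 18 − 13 − 14 − 20 − 11 + 7 + 8 + 5 + 7 − 3 = 96%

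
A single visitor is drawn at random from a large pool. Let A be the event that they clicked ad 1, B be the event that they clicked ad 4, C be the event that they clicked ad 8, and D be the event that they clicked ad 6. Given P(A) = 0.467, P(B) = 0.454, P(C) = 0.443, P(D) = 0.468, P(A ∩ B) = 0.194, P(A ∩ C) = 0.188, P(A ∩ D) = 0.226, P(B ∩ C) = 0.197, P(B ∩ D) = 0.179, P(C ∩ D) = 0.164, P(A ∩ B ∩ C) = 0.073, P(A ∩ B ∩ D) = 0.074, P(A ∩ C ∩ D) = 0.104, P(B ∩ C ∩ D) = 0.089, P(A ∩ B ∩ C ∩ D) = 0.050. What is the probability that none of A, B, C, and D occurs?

0.026

P(A ∪ B ∪ C ∪ D) = 0.467 + 0.454 + 0.443 + 0.468 − 0.194 − 0.188 − 0.226 − 0.197 − 0.179 − 0.164 + 0.073 + 0.074 + 0.104 + 0.089 − 0.050 = 0.974
P(none) = 1 − 0.974 = 0.026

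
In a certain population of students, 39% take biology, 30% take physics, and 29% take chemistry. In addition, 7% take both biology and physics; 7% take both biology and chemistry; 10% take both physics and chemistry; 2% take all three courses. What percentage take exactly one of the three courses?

P(exactly one) = 39 + 30 + 29 − 2·7 − 2·7 − 2·10 + 3·2 = 56%

56%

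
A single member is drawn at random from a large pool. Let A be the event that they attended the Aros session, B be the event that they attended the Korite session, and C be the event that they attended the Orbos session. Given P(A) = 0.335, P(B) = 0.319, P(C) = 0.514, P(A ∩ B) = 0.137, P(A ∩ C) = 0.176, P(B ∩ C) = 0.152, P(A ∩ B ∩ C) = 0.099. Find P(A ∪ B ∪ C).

0.802

Apply inclusion-exclusion:
P(A ∪ B ∪ C) = 0.335 + 0.319 + 0.514 − 0.137 − 0.176 − 0.152 + 0.099 = 0.802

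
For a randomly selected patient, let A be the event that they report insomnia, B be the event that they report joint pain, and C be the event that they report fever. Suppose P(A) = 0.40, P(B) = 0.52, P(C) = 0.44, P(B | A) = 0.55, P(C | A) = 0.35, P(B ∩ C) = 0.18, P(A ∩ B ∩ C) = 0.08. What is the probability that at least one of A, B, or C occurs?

0.90

P(A ∩ B) = P(A)·P(B|A) = 0.40 × 0.55 = 0.22
P(A ∩ C) = P(A)·P(C|A) = 0.40 × 0.35 = 0.14
P(A ∪ B ∪ C) = 0.40 + 0.52 + 0.44 − 0.22 − 0.14 − 0.18 + 0.08 = 0.90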